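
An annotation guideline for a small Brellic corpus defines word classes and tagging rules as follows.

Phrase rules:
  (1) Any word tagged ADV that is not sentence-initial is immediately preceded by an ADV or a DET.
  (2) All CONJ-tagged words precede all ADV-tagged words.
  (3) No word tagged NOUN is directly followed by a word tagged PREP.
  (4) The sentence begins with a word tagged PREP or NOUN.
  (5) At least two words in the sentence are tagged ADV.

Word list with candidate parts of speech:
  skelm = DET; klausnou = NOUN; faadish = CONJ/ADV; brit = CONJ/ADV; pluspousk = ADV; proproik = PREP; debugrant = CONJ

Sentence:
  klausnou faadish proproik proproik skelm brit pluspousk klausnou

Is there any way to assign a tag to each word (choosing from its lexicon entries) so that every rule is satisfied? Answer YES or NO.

YES

Candidates per position — 1:klausnou {NOUN}; 2:faadish {CONJ,ADV}; 3:proproik {PREP}; 4:proproik {PREP}; 5:skelm {DET}; 6:brit {CONJ,ADV}; 7:pluspousk {ADV}; 8:klausnou {NOUN}.
One satisfying assignment: NOUN CONJ PREP PREP DET ADV ADV NOUN.
Check: rule 1 satisfied; rule 2 satisfied; rule 3 satisfied; rule 4 satisfied; rule 5 satisfied.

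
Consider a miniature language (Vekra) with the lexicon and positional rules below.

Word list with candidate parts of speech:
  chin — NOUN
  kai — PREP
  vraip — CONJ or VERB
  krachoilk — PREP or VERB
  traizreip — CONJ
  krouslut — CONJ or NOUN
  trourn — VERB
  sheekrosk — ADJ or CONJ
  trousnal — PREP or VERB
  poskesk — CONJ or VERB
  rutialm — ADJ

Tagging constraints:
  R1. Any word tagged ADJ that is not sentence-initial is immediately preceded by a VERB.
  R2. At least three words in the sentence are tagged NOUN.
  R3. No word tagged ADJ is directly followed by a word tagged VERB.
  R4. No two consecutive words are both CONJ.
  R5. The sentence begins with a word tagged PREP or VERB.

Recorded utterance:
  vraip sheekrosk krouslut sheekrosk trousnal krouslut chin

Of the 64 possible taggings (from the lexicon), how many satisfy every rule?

4

Candidates per position — 1:vraip {CONJ,VERB}; 2:sheekrosk {ADJ,CONJ}; 3:krouslut {CONJ,NOUN}; 4:sheekrosk {ADJ,CONJ}; 5:trousnal {PREP,VERB}; 6:krouslut {CONJ,NOUN}; 7:chin {NOUN}.
There are 64 candidate sequences in total.
The sequences that satisfy every rule: VERB ADJ NOUN CONJ PREP NOUN NOUN; VERB ADJ NOUN CONJ VERB NOUN NOUN; VERB CONJ NOUN CONJ PREP NOUN NOUN; VERB CONJ NOUN CONJ VERB NOUN NOUN.
Count = 4.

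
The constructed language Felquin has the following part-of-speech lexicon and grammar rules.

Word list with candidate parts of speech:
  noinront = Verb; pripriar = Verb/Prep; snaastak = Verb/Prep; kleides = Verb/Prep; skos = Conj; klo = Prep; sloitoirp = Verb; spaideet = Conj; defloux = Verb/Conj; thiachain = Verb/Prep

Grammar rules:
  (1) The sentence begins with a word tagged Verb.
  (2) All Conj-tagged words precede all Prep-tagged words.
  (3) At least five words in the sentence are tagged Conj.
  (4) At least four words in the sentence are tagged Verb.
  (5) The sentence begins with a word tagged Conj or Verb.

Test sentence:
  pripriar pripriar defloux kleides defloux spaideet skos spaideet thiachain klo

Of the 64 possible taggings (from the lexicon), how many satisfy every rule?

Candidates per position — 1:pripriar {Verb,Prep}; 2:pripriar {Verb,Prep}; 3:defloux {Verb,Conj}; 4:kleides {Verb,Prep}; 5:defloux {Verb,Conj}; 6:spaideet {Conj}; 7:skos {Conj}; 8:spaideet {Conj}; 9:thiachain {Verb,Prep}; 10:klo {Prep}.
There are 64 candidate sequences in total.
The sequences that satisfy every rule: Verb Verb Conj Verb Conj Conj Conj Conj Verb Prep.
Count = 1.

1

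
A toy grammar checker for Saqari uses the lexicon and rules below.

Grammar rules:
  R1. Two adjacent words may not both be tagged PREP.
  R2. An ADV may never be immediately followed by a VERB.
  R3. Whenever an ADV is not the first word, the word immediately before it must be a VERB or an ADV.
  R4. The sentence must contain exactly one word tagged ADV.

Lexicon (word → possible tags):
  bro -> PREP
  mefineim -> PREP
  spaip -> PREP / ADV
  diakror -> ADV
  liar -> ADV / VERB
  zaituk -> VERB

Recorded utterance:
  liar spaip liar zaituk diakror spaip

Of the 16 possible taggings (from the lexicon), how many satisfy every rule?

Candidates per position — 1:liar {ADV,VERB}; 2:spaip {PREP,ADV}; 3:liar {ADV,VERB}; 4:zaituk {VERB}; 5:diakror {ADV}; 6:spaip {PREP,ADV}.
There are 16 candidate sequences in total.
The sequences that satisfy every rule: VERB PREP VERB VERB ADV PREP.
Count = 1.

1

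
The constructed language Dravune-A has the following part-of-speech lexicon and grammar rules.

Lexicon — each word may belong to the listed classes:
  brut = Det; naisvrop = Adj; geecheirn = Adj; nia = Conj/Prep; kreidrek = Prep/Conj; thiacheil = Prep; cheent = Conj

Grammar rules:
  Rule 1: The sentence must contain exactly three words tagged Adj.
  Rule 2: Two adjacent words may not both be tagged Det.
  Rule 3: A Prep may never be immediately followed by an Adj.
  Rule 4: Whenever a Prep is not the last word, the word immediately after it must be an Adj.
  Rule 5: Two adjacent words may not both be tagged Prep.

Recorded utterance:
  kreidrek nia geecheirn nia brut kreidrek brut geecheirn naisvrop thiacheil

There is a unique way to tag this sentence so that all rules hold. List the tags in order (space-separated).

Conj Conj Adj Conj Det Conj Det Adj Adj Prep

Candidates per position — 1:kreidrek {Prep,Conj}; 2:nia {Conj,Prep}; 3:geecheirn {Adj}; 4:nia {Conj,Prep}; 5:brut {Det}; 6:kreidrek {Prep,Conj}; 7:brut {Det}; 8:geecheirn {Adj}; 9:naisvrop {Adj}; 10:thiacheil {Prep}.
Word 1 cannot be Prep — rule 4 would then fail for every completion. It is Conj.
Word 2 cannot be Prep — rule 3 would then fail for every completion. It is Conj.
Word 4 cannot be Prep — rule 4 would then fail for every completion. It is Conj.
Word 6 cannot be Prep — rule 4 would then fail for every completion. It is Conj.
That leaves exactly one tagging: Conj Conj Adj Conj Det Conj Det Adj Adj Prep.
Verifying each rule — rule 1 satisfied; rule 2 satisfied; rule 3 satisfied; rule 4 satisfied; rule 5 satisfied.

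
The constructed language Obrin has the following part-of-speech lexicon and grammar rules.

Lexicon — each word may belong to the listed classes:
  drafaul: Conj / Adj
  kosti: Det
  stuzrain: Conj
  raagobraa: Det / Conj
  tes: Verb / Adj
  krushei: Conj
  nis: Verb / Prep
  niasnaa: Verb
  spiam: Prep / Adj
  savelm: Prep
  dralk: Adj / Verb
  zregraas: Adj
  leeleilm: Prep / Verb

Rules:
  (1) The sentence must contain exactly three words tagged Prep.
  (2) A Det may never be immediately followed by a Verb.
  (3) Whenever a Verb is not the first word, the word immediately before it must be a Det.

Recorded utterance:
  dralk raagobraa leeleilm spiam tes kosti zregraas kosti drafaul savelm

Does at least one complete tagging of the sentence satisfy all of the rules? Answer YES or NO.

YES

Candidates per position — 1:dralk {Adj,Verb}; 2:raagobraa {Det,Conj}; 3:leeleilm {Prep,Verb}; 4:spiam {Prep,Adj}; 5:tes {Verb,Adj}; 6:kosti {Det}; 7:zregraas {Adj}; 8:kosti {Det}; 9:drafaul {Conj,Adj}; 10:savelm {Prep}.
One satisfying assignment: Verb Det Prep Prep Adj Det Adj Det Conj Prep.
Check: rule 1 holds; rule 2 holds; rule 3 holds.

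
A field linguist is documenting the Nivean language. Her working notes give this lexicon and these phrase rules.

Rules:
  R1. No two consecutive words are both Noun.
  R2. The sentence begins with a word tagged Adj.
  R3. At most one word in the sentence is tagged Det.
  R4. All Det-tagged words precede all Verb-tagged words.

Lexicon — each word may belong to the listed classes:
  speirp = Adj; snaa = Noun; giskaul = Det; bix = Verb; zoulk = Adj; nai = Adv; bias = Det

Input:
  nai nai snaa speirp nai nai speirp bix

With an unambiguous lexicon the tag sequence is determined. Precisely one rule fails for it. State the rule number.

Fixed tagging: Adv Adv Noun Adj Adv Adv Adj Verb.
Applying the rules: R1 pass, R2 fail, R3 pass, R4 pass.
Only rule 2 fails.

2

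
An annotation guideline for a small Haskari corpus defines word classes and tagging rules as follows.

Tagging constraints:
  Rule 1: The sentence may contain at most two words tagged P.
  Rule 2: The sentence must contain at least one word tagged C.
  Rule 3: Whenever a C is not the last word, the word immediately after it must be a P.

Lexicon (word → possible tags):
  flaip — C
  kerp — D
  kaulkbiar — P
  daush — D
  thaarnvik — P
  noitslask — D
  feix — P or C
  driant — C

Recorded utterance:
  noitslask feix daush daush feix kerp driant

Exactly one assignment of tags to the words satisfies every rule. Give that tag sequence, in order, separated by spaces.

D P D D P D C

Candidates per position — 1:noitslask {D}; 2:feix {P,C}; 3:daush {D}; 4:daush {D}; 5:feix {P,C}; 6:kerp {D}; 7:driant {C}.
Word 2 cannot be C — rule 3 would then fail for every completion. It is P.
Word 5 cannot be C — rule 3 would then fail for every completion. It is P.
That leaves exactly one tagging: D P D D P D C.
Check: rule 1 holds; rule 2 holds; rule 3 holds.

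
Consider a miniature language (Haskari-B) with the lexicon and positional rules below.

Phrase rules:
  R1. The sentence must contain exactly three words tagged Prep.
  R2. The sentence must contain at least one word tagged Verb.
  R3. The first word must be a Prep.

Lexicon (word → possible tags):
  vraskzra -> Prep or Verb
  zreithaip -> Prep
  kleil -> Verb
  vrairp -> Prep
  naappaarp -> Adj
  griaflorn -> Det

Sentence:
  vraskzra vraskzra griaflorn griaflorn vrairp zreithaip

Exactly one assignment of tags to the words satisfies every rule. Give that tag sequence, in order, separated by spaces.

Prep Verb Det Det Prep Prep

Candidates per position — 1:vraskzra {Prep,Verb}; 2:vraskzra {Prep,Verb}; 3:griaflorn {Det}; 4:griaflorn {Det}; 5:vrairp {Prep}; 6:zreithaip {Prep}.
Position 1: Verb is ruled out by rule 3; that leaves Prep.
Position 2: Prep is ruled out by rule 1; that leaves Verb.
So the tagging must be: Prep Verb Det Det Prep Prep.
Verifying each rule — rule 1 satisfied; rule 2 satisfied; rule 3 satisfied.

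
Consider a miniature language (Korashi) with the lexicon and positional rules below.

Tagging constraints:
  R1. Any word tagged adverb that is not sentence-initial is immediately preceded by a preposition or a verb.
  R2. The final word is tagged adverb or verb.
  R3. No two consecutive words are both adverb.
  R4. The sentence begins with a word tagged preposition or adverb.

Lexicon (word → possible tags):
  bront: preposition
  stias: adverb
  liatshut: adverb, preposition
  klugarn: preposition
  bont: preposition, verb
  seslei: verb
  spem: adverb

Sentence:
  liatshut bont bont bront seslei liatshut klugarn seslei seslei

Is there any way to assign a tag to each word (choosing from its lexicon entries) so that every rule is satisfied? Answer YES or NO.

YES

Candidates per position — 1:liatshut {adverb,preposition}; 2:bont {preposition,verb}; 3:bont {preposition,verb}; 4:bront {preposition}; 5:seslei {verb}; 6:liatshut {adverb,preposition}; 7:klugarn {preposition}; 8:seslei {verb}; 9:seslei {verb}.
One satisfying assignment: preposition verb verb preposition verb adverb preposition verb verb.
Rule-by-rule: rule 1 holds; rule 2 holds; rule 3 holds; rule 4 holds.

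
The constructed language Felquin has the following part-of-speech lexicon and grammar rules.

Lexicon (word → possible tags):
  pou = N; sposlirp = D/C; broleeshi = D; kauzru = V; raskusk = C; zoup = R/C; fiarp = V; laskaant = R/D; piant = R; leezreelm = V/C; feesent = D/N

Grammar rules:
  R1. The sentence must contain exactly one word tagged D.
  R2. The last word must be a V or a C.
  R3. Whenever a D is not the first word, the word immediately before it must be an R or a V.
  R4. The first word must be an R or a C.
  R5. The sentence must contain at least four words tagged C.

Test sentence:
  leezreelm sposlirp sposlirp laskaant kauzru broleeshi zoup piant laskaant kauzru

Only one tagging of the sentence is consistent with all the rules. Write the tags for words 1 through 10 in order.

Candidates per position — 1:leezreelm {V,C}; 2:sposlirp {D,C}; 3:sposlirp {D,C}; 4:laskaant {R,D}; 5:kauzru {V}; 6:broleeshi {D}; 7:zoup {R,C}; 8:piant {R}; 9:laskaant {R,D}; 10:kauzru {V}.
Word 1 cannot be V — rule 4 would then fail for every completion. It is C.
Word 2 cannot be D — rule 1 would then fail for every completion. It is C.
Word 3 cannot be D — rule 1 would then fail for every completion. It is C.
Word 4 cannot be D — rule 1 would then fail for every completion. It is R.
Word 7 cannot be R — rule 5 would then fail for every completion. It is C.
Word 9 cannot be D — rule 1 would then fail for every completion. It is R.
That leaves exactly one tagging: C C C R V D C R R V.
Verifying each rule — rule 1 satisfied; rule 2 satisfied; rule 3 satisfied; rule 4 satisfied; rule 5 satisfied.

C C C R V D C R R V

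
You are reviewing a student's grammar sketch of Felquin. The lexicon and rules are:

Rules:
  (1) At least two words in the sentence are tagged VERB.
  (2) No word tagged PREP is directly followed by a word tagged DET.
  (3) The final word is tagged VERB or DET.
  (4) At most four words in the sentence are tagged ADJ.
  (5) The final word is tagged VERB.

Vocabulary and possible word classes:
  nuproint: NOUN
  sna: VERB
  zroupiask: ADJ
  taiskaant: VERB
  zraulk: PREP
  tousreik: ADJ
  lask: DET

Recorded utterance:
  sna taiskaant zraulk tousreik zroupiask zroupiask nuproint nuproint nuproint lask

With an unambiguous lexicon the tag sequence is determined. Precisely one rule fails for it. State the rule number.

Fixed tagging: VERB VERB PREP ADJ ADJ ADJ NOUN NOUN NOUN DET.
Checking each rule: R1 ok, R2 ok, R3 ok, R4 ok, R5 fails.
Only rule 5 fails.

5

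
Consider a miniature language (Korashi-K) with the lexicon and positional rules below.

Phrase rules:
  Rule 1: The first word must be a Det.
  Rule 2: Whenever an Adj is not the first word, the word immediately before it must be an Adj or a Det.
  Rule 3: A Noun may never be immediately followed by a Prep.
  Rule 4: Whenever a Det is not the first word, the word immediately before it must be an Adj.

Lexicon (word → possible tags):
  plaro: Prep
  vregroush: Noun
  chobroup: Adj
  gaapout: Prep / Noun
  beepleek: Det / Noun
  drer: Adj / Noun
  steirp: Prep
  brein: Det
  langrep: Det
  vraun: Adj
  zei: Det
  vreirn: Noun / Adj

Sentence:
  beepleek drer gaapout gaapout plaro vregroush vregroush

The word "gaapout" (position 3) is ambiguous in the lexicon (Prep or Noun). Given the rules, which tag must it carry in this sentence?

Candidates per position — 1:beepleek {Det,Noun}; 2:drer {Adj,Noun}; 3:gaapout {Prep,Noun}; 4:gaapout {Prep,Noun}; 5:plaro {Prep}; 6:vregroush {Noun}; 7:vregroush {Noun}.
Position 1: tagging it Noun would leave rule 1 unsatisfiable, so it must be Det.
Position 2: tagging it Noun would leave rule 3 unsatisfiable, so it must be Adj.
Position 3: tagging it Noun would leave rule 3 unsatisfiable, so it must be Prep.
Position 4: tagging it Noun would leave rule 3 unsatisfiable, so it must be Prep.
That leaves exactly one tagging: Det Adj Prep Prep Prep Noun Noun.
Check: rule 1 ok; rule 2 ok; rule 3 ok; rule 4 ok.

Prep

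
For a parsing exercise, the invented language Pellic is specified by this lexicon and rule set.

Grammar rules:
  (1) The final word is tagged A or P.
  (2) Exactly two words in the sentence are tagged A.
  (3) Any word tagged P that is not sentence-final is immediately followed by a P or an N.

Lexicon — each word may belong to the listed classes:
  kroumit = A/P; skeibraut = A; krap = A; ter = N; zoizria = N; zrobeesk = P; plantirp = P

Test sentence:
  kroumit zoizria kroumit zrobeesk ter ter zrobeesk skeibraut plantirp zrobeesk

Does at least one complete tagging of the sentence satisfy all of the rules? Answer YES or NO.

Candidates per position — 1:kroumit {A,P}; 2:zoizria {N}; 3:kroumit {A,P}; 4:zrobeesk {P}; 5:ter {N}; 6:ter {N}; 7:zrobeesk {P}; 8:skeibraut {A}; 9:plantirp {P}; 10:zrobeesk {P}.
Rule 3 cannot be satisfied by any choice of tags from the lexicon.
So there is no consistent tagging.

NO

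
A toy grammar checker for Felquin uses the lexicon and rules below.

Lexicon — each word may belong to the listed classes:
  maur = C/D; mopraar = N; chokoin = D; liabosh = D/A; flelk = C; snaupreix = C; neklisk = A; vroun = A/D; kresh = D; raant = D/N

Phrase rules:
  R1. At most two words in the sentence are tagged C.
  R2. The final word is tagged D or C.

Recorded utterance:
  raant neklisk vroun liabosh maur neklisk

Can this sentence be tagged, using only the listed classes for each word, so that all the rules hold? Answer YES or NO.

Candidates per position — 1:raant {D,N}; 2:neklisk {A}; 3:vroun {A,D}; 4:liabosh {D,A}; 5:maur {C,D}; 6:neklisk {A}.
Rule 2 cannot be satisfied by any choice of tags from the lexicon.
So there is no consistent tagging.

NO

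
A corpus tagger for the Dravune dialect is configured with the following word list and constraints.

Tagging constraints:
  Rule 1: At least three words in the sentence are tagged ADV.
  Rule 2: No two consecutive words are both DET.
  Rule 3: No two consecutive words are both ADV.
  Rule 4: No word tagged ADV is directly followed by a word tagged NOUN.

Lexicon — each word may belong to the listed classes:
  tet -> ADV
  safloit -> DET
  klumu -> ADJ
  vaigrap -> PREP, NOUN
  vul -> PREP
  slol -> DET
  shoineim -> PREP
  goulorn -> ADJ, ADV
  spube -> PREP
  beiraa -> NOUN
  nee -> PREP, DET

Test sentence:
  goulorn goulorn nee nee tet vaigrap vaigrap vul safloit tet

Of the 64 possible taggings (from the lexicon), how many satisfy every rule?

12

Candidates per position — 1:goulorn {ADJ,ADV}; 2:goulorn {ADJ,ADV}; 3:nee {PREP,DET}; 4:nee {PREP,DET}; 5:tet {ADV}; 6:vaigrap {PREP,NOUN}; 7:vaigrap {PREP,NOUN}; 8:vul {PREP}; 9:safloit {DET}; 10:tet {ADV}.
There are 64 candidate sequences in total.
Checking each against the rules leaves 12 sequences.
Count = 12.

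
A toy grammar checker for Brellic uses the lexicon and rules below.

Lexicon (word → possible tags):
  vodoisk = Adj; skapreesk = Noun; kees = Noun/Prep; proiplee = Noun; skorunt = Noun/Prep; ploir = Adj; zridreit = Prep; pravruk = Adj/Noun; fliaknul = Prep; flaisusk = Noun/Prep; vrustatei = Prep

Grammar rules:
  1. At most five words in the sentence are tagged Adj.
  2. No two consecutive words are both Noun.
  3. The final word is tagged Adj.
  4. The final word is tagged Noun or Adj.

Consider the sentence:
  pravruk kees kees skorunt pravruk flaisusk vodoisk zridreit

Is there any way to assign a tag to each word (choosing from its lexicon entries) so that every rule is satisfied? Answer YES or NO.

Candidates per position — 1:pravruk {Adj,Noun}; 2:kees {Noun,Prep}; 3:kees {Noun,Prep}; 4:skorunt {Noun,Prep}; 5:pravruk {Adj,Noun}; 6:flaisusk {Noun,Prep}; 7:vodoisk {Adj}; 8:zridreit {Prep}.
Rule 3 cannot be satisfied by any choice of tags from the lexicon.
So there is no consistent tagging.

NO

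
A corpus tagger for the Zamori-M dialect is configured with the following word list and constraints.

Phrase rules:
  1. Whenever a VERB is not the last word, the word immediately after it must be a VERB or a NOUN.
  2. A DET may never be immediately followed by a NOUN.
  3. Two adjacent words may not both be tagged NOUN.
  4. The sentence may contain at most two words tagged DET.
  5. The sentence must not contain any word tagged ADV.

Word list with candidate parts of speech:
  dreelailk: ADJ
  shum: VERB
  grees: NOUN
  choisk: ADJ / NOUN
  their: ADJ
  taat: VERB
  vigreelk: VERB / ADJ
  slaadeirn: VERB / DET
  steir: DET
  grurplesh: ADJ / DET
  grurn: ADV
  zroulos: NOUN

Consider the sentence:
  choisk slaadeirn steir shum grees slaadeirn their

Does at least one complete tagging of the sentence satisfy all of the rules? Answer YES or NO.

Candidates per position — 1:choisk {ADJ,NOUN}; 2:slaadeirn {VERB,DET}; 3:steir {DET}; 4:shum {VERB}; 5:grees {NOUN}; 6:slaadeirn {VERB,DET}; 7:their {ADJ}.
Every candidate sequence violates at least one rule; no consistent tagging exists.

NO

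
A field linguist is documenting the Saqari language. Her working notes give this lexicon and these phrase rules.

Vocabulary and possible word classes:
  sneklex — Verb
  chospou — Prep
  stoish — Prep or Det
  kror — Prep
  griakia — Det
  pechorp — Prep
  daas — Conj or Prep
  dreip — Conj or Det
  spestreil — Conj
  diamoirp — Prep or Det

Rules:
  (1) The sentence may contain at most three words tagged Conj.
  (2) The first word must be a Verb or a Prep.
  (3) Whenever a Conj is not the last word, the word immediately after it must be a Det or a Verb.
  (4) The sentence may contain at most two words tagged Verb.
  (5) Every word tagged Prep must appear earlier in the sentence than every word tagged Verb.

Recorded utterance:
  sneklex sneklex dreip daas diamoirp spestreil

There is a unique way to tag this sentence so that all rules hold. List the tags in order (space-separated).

Verb Verb Det Conj Det Conj

Candidates per position — 1:sneklex {Verb}; 2:sneklex {Verb}; 3:dreip {Conj,Det}; 4:daas {Conj,Prep}; 5:diamoirp {Prep,Det}; 6:spestreil {Conj}.
If word 3 were Conj, no tagging could satisfy rule 3; so word 3 is Det.
If word 4 were Prep, no tagging could satisfy rule 5; so word 4 is Conj.
If word 5 were Prep, no tagging could satisfy rule 3; so word 5 is Det.
That leaves exactly one tagging: Verb Verb Det Conj Det Conj.
Checking: rule 1 satisfied; rule 2 satisfied; rule 3 satisfied; rule 4 satisfied; rule 5 satisfied.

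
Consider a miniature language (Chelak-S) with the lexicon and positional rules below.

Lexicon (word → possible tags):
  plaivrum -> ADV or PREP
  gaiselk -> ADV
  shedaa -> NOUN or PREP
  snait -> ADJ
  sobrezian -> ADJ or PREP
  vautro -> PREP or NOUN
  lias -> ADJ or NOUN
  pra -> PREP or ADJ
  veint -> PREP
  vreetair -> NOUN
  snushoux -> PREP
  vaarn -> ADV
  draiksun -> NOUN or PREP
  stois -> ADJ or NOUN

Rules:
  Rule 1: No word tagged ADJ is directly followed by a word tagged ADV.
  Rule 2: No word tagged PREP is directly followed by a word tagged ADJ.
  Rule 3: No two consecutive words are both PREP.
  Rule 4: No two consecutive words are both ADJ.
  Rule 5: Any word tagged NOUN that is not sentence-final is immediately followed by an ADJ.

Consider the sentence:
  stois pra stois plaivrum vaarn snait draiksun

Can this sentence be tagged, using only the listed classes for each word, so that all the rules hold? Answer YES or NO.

Candidates per position — 1:stois {ADJ,NOUN}; 2:pra {PREP,ADJ}; 3:stois {ADJ,NOUN}; 4:plaivrum {ADV,PREP}; 5:vaarn {ADV}; 6:snait {ADJ}; 7:draiksun {NOUN,PREP}.
Every candidate sequence violates at least one rule; no consistent tagging exists.

NO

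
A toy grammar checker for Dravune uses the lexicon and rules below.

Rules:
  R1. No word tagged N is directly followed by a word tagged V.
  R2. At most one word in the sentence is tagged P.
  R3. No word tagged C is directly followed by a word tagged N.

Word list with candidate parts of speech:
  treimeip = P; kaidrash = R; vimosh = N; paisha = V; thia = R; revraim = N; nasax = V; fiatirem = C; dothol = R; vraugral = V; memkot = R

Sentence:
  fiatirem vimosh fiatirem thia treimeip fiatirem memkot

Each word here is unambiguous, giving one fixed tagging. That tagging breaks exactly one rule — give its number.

3

Fixed tagging: C N C R P C R.
Applying the rules: R1 ✓, R2 ✓, R3 ✗.
Only rule 3 fails.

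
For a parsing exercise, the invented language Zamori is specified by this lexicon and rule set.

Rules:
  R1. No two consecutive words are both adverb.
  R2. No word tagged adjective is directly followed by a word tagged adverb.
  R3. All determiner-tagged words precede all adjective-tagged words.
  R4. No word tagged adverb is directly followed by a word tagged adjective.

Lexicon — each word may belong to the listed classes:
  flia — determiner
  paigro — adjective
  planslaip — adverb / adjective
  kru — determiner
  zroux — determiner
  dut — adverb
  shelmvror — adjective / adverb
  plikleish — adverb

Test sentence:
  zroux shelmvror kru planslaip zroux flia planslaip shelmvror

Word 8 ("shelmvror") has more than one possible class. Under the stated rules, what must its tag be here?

adjective

Candidates per position — 1:zroux {determiner}; 2:shelmvror {adjective,adverb}; 3:kru {determiner}; 4:planslaip {adverb,adjective}; 5:zroux {determiner}; 6:flia {determiner}; 7:planslaip {adverb,adjective}; 8:shelmvror {adjective,adverb}.
If word 2 were adjective, no tagging could satisfy rule 3; so word 2 is adverb.
If word 4 were adjective, no tagging could satisfy rule 3; so word 4 is adverb.
Position 8: the remaining choice is settled jointly with positions 7 — only adjective at position 8 is part of a tagging that satisfies every rule.
The unique satisfying tagging is: determiner adverb determiner adverb determiner determiner adjective adjective.
Verifying each rule — rule 1 holds; rule 2 holds; rule 3 holds; rule 4 holds.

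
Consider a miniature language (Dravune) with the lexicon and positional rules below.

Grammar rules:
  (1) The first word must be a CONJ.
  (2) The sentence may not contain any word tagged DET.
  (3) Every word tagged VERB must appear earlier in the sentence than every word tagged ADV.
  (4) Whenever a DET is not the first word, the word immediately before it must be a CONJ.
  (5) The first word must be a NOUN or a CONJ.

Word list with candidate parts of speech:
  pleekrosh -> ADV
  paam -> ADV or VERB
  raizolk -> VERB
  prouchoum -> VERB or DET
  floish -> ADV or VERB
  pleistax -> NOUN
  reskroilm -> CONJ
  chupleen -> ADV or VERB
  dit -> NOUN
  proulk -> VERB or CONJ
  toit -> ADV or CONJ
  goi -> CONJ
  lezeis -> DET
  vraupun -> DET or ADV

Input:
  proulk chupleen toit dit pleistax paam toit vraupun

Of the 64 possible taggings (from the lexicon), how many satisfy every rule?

Candidates per position — 1:proulk {VERB,CONJ}; 2:chupleen {ADV,VERB}; 3:toit {ADV,CONJ}; 4:dit {NOUN}; 5:pleistax {NOUN}; 6:paam {ADV,VERB}; 7:toit {ADV,CONJ}; 8:vraupun {DET,ADV}.
There are 64 candidate sequences in total.
Checking each against the rules leaves 10 sequences.
Count = 10.

10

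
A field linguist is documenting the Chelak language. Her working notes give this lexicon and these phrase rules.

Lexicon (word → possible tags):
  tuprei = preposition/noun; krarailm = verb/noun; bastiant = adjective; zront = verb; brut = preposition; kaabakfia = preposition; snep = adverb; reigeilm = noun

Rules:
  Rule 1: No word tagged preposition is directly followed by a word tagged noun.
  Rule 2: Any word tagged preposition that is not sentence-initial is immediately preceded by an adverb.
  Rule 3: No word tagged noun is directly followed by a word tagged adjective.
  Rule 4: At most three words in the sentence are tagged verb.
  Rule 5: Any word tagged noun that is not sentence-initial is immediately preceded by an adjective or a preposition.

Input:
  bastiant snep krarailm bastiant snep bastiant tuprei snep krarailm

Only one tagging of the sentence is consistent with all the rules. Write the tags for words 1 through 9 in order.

adjective adverb verb adjective adverb adjective noun adverb verb

Candidates per position — 1:bastiant {adjective}; 2:snep {adverb}; 3:krarailm {verb,noun}; 4:bastiant {adjective}; 5:snep {adverb}; 6:bastiant {adjective}; 7:tuprei {preposition,noun}; 8:snep {adverb}; 9:krarailm {verb,noun}.
If word 3 were noun, no tagging could satisfy rule 3; so word 3 is verb.
If word 7 were preposition, no tagging could satisfy rule 2; so word 7 is noun.
If word 9 were noun, no tagging could satisfy rule 5; so word 9 is verb.
That leaves exactly one tagging: adjective adverb verb adjective adverb adjective noun adverb verb.
Rule-by-rule: rule 1 holds; rule 2 holds; rule 3 holds; rule 4 holds; rule 5 holds.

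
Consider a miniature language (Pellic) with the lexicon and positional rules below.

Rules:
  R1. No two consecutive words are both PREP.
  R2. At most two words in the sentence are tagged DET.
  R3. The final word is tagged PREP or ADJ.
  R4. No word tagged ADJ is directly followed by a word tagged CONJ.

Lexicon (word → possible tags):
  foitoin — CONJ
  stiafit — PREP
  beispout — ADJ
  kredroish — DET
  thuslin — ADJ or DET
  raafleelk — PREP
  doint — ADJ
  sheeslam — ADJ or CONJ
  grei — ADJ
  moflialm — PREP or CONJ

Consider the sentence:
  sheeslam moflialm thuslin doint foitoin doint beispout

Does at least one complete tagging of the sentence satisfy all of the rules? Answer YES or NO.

Candidates per position — 1:sheeslam {ADJ,CONJ}; 2:moflialm {PREP,CONJ}; 3:thuslin {ADJ,DET}; 4:doint {ADJ}; 5:foitoin {CONJ}; 6:doint {ADJ}; 7:beispout {ADJ}.
Rule 4 cannot be satisfied by any choice of tags from the lexicon.
So there is no consistent tagging.

NO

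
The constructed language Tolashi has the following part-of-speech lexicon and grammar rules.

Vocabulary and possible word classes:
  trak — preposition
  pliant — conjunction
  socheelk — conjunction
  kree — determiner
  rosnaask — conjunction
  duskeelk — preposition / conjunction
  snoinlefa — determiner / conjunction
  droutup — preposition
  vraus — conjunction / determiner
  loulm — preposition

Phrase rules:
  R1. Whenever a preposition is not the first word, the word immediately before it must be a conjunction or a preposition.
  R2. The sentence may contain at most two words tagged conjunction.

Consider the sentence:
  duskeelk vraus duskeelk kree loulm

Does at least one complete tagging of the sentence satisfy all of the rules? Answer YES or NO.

NO

Candidates per position — 1:duskeelk {preposition,conjunction}; 2:vraus {conjunction,determiner}; 3:duskeelk {preposition,conjunction}; 4:kree {determiner}; 5:loulm {preposition}.
Rule 1 cannot be satisfied by any choice of tags from the lexicon.
So there is no consistent tagging.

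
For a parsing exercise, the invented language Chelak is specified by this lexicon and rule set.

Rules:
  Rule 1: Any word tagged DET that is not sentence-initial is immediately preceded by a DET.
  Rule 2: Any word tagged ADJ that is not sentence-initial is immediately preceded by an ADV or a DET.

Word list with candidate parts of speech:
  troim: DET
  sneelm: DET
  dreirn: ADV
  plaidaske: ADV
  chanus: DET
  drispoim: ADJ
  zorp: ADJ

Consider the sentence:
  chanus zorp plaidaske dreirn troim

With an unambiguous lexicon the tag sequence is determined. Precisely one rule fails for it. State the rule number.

Fixed tagging: DET ADJ ADV ADV DET.
Rule check: R1 ✗, R2 ✓.
Only rule 1 fails.

1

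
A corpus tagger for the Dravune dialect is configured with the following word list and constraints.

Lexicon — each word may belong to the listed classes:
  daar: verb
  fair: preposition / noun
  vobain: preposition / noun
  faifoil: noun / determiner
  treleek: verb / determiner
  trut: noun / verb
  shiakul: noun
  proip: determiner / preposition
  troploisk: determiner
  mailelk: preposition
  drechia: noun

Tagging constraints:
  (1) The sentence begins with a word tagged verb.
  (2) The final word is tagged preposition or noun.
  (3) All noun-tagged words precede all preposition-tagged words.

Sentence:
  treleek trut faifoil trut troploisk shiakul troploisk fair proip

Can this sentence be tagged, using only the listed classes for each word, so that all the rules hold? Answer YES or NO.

YES

Candidates per position — 1:treleek {verb,determiner}; 2:trut {noun,verb}; 3:faifoil {noun,determiner}; 4:trut {noun,verb}; 5:troploisk {determiner}; 6:shiakul {noun}; 7:troploisk {determiner}; 8:fair {preposition,noun}; 9:proip {determiner,preposition}.
One satisfying assignment: verb noun noun noun determiner noun determiner noun preposition.
Rule-by-rule: rule 1 satisfied; rule 2 satisfied; rule 3 satisfied.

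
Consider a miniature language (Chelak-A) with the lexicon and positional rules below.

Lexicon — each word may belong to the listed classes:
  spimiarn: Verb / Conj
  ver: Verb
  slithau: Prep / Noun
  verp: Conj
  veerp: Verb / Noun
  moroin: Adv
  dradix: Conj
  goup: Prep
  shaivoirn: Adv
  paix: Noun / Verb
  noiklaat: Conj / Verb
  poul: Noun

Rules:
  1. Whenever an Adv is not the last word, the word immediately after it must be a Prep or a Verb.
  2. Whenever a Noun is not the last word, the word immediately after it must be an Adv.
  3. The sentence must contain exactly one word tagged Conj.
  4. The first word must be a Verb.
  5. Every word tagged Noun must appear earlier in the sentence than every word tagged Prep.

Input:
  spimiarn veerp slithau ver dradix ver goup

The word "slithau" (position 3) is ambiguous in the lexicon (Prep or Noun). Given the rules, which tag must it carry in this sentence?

Candidates per position — 1:spimiarn {Verb,Conj}; 2:veerp {Verb,Noun}; 3:slithau {Prep,Noun}; 4:ver {Verb}; 5:dradix {Conj}; 6:ver {Verb}; 7:goup {Prep}.
Word 1 cannot be Conj — rule 3 would then fail for every completion. It is Verb.
Word 2 cannot be Noun — rule 2 would then fail for every completion. It is Verb.
Word 3 cannot be Noun — rule 2 would then fail for every completion. It is Prep.
The only consistent sequence is: Verb Verb Prep Verb Conj Verb Prep.
Verifying each rule — rule 1 ok; rule 2 ok; rule 3 ok; rule 4 ok; rule 5 ok.

Prep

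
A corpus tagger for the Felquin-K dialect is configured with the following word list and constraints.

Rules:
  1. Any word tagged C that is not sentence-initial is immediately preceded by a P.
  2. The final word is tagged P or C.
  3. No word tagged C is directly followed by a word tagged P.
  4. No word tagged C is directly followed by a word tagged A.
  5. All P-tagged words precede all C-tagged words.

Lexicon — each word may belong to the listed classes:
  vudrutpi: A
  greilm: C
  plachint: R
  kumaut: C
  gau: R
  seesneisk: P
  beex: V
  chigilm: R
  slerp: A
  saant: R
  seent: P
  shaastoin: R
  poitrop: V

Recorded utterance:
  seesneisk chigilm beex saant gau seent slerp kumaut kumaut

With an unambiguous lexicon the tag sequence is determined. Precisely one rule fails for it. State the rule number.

1

Fixed tagging: P R V R R P A C C.
Rule check: R1 violated, R2 holds, R3 holds, R4 holds, R5 holds.
Only rule 1 fails.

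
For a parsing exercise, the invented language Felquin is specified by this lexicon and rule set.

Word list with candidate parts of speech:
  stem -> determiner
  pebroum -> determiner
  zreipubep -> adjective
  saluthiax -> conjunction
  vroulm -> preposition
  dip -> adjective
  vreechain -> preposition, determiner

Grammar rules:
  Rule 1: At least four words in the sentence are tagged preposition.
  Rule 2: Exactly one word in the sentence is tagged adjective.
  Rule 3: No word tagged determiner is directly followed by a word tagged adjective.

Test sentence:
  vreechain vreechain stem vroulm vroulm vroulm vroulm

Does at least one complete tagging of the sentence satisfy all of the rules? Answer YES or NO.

Candidates per position — 1:vreechain {preposition,determiner}; 2:vreechain {preposition,determiner}; 3:stem {determiner}; 4:vroulm {preposition}; 5:vroulm {preposition}; 6:vroulm {preposition}; 7:vroulm {preposition}.
Rule 2 cannot be satisfied by any choice of tags from the lexicon.
So there is no consistent tagging.

NO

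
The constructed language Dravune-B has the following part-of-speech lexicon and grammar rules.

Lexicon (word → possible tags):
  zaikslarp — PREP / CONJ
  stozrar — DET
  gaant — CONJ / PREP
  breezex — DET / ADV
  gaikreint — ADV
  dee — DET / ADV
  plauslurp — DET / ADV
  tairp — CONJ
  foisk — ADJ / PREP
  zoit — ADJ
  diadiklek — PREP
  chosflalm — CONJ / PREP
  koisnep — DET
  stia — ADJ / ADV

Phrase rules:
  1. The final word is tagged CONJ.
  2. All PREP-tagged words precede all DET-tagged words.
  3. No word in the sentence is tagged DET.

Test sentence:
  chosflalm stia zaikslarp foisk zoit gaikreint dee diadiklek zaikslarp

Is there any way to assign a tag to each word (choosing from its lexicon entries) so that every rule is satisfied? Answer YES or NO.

YES

Candidates per position — 1:chosflalm {CONJ,PREP}; 2:stia {ADJ,ADV}; 3:zaikslarp {PREP,CONJ}; 4:foisk {ADJ,PREP}; 5:zoit {ADJ}; 6:gaikreint {ADV}; 7:dee {DET,ADV}; 8:diadiklek {PREP}; 9:zaikslarp {PREP,CONJ}.
One satisfying assignment: CONJ ADV CONJ PREP ADJ ADV ADV PREP CONJ.
Rule-by-rule: rule 1 ✓; rule 2 ✓; rule 3 ✓.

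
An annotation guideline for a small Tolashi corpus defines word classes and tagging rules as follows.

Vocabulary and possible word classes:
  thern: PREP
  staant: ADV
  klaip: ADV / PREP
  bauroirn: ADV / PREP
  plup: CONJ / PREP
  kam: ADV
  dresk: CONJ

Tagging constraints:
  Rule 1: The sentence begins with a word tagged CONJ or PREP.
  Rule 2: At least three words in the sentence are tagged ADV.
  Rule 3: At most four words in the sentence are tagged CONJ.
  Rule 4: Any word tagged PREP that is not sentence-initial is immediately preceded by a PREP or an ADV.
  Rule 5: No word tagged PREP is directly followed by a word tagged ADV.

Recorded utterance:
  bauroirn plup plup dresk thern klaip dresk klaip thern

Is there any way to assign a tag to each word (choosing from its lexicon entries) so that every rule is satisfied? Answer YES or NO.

Candidates per position — 1:bauroirn {ADV,PREP}; 2:plup {CONJ,PREP}; 3:plup {CONJ,PREP}; 4:dresk {CONJ}; 5:thern {PREP}; 6:klaip {ADV,PREP}; 7:dresk {CONJ}; 8:klaip {ADV,PREP}; 9:thern {PREP}.
Rule 4 cannot be satisfied by any choice of tags from the lexicon.
So there is no consistent tagging.

NO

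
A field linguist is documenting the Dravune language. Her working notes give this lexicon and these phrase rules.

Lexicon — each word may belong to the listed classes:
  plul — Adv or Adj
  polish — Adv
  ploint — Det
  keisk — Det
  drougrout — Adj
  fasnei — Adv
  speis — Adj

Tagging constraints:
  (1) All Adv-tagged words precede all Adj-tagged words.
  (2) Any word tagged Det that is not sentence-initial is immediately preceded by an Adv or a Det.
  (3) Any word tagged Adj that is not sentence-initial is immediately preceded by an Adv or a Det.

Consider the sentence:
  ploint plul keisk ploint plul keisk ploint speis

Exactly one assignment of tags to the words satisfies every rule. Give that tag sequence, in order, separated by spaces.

Det Adv Det Det Adv Det Det Adj

Candidates per position — 1:ploint {Det}; 2:plul {Adv,Adj}; 3:keisk {Det}; 4:ploint {Det}; 5:plul {Adv,Adj}; 6:keisk {Det}; 7:ploint {Det}; 8:speis {Adj}.
Position 2: tagging it Adj would leave rule 2 unsatisfiable, so it must be Adv.
Position 5: tagging it Adj would leave rule 2 unsatisfiable, so it must be Adv.
The unique satisfying tagging is: Det Adv Det Det Adv Det Det Adj.
Checking: rule 1 satisfied; rule 2 satisfied; rule 3 satisfied.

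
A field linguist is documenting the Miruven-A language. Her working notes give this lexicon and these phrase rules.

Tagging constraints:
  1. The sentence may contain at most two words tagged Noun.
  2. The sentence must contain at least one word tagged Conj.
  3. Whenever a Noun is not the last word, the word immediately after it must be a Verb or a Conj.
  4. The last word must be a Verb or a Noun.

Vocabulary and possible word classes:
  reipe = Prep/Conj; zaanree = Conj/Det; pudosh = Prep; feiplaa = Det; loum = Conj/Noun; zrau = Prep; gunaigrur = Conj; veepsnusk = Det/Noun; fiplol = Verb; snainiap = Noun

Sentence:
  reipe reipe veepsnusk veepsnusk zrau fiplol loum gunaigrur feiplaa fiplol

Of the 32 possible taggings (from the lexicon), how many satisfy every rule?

8

Candidates per position — 1:reipe {Prep,Conj}; 2:reipe {Prep,Conj}; 3:veepsnusk {Det,Noun}; 4:veepsnusk {Det,Noun}; 5:zrau {Prep}; 6:fiplol {Verb}; 7:loum {Conj,Noun}; 8:gunaigrur {Conj}; 9:feiplaa {Det}; 10:fiplol {Verb}.
There are 32 candidate sequences in total.
Checking each against the rules leaves 8 sequences.
Count = 8.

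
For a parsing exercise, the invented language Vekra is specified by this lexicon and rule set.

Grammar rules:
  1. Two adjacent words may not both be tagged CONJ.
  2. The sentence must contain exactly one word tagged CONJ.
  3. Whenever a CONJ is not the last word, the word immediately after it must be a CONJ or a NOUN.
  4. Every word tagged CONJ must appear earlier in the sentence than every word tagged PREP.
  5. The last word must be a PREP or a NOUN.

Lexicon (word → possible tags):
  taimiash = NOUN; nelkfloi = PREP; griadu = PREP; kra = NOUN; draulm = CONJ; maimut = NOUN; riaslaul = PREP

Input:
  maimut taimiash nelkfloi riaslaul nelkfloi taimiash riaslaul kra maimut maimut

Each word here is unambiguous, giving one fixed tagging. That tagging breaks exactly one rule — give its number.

Fixed tagging: NOUN NOUN PREP PREP PREP NOUN PREP NOUN NOUN NOUN.
Rule check: R1 ok, R2 fails, R3 ok, R4 ok, R5 ok.
Only rule 2 fails.

2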